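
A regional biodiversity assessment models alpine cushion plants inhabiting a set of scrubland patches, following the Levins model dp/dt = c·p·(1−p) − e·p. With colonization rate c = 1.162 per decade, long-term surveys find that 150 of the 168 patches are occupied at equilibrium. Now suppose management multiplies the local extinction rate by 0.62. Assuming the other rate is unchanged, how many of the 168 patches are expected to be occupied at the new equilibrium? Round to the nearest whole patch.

Observed p* = 150/168 = 0.89286.
Balance c(1−p*) = e gives e = 1.162×(1 − 0.89286) = 0.12450.
New p* = 1 − e/c = 1 − 0.07719/1.16200 = 0.93357.
Expected occupied = 168 × 0.93357 = 156.84 ≈ 157.

157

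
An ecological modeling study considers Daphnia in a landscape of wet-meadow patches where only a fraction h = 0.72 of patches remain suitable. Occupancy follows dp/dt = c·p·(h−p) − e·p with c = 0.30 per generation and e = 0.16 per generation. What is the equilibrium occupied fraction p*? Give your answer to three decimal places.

Setting dp/dt = 0 and dividing by p* gives c·(h−p*) = e.
So p* = h − e/c = 0.72 − 0.16/0.30 = 0.72 − 0.5333 = 0.1867.

0.187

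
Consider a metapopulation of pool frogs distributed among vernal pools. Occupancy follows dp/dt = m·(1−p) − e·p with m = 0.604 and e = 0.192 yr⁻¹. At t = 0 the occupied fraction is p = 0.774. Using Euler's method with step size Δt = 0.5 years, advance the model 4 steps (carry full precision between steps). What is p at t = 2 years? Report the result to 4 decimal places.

0.7608

Update rule: p ← p + [m·(1−p) − e·p]·Δt with Δt = 0.5.
  1  |  dp/dt·Δt = -0.006052  |  p_1 = 0.767948
  2  |  dp/dt·Δt = -0.003643  |  p_2 = 0.764305
  3  |  dp/dt·Δt = -0.002193  |  p_3 = 0.762111
  4  |  dp/dt·Δt = -0.001320  |  p_4 = 0.760791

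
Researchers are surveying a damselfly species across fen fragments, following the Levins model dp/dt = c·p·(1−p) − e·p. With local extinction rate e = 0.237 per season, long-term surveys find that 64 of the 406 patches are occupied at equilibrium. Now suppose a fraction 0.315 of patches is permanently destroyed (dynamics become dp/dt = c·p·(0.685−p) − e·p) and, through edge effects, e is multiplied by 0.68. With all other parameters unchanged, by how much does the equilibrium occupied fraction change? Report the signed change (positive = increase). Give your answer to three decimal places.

-0.045

Observed p* = 64/406 = 0.15764.
Balance c(1−p*) = e gives c = e/(1 − 0.15764) = 0.237/0.84236 = 0.28135.
New p* = 0.685 − e/c = 0.685 − 0.16116/0.28135 = 0.11219.
Δp* = 0.11219 − 0.15764 = -0.04545.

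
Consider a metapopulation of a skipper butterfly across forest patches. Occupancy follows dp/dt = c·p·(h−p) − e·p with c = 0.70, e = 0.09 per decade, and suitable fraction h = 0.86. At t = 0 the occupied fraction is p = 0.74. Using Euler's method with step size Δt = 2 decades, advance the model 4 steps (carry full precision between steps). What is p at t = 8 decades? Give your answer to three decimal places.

0.731

Update rule: p ← p + [c·p·(h−p) − e·p]·Δt with Δt = 2.
t = 2: p = 0.74000 + (-0.00888) = 0.73112
t = 4: p = 0.73112 + (+0.00032) = 0.73144
t = 6: p = 0.73144 + (-0.00001) = 0.73143
t = 8: p = 0.73143 + (+0.00000) = 0.73143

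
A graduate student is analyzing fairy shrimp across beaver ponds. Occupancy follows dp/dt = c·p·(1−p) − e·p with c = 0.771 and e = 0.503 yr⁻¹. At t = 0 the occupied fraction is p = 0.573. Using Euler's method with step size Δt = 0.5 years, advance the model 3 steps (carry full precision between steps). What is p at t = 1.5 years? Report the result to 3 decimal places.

Update rule: p ← p + [c·p·(1−p) − e·p]·Δt with Δt = 0.5.
  1  |  dp/dt·Δt = -0.049789  |  p_1 = 0.523211
  2  |  dp/dt·Δt = -0.035420  |  p_2 = 0.487791
  3  |  dp/dt·Δt = -0.026362  |  p_3 = 0.461429

0.461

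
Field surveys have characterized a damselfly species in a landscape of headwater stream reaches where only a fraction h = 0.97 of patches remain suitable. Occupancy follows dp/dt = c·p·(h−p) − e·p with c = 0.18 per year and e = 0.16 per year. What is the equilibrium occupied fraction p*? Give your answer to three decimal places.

0.081

Setting dp/dt = 0 and dividing by p* gives c·(h−p*) = e.
So p* = h − e/c = 0.97 − 0.16/0.18 = 0.97 − 0.8889 = 0.0811.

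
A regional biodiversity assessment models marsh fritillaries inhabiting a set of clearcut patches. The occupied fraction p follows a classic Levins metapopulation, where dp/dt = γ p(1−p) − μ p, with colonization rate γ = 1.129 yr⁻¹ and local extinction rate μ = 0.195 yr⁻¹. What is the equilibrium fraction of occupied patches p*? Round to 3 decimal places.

At equilibrium, colonization balances extinction: γ·p*·(1−p*) = μ·p*.
So p* = 1 − μ/γ = 1 − 0.195/1.129 = 1 − 0.1727 = 0.8273.

0.827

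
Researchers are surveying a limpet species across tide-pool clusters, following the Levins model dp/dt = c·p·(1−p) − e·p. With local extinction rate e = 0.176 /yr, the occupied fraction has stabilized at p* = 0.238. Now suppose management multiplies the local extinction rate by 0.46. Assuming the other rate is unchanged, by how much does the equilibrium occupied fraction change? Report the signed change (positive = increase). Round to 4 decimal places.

0.4115

Balance c(1−p*) = e gives c = e/(1 − 0.23800) = 0.176/0.76200 = 0.23097.
New p* = 1 − e/c = 1 − 0.08096/0.23097 = 0.64948.
Δp* = 0.64948 − 0.23800 = +0.41148.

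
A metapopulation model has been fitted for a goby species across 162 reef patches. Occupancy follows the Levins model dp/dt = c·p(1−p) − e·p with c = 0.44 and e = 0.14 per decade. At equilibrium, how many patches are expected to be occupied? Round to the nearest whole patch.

p* = 1 − e/c = 1 − 0.14/0.44 = 0.6818.
Expected occupied patches = N × p* = 162 × 0.6818 = 110.45 ≈ 110.

110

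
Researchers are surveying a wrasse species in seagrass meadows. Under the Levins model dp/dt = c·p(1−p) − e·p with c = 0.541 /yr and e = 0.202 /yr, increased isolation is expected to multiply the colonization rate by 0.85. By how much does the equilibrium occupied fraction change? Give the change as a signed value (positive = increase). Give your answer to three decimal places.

-0.066

Before: p* = 1 − 0.202/0.541 = 0.6266.
After the change, c = 0.45985, e = 0.202, so p* = 1 − 0.202/0.45985 = 0.5607.
Δp* = 0.5607 − 0.6266 = -0.0659.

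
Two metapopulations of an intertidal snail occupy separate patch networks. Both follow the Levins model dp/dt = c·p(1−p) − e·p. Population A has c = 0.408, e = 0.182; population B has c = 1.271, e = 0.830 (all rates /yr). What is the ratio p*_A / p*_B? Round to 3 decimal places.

1.596

A: p*_A = 1 − 0.182/0.408 = 0.5539.
B: p*_B = 1 − 0.830/1.271 = 0.3470.
p*_A / p*_B = 0.5539/0.3470 = 1.5964.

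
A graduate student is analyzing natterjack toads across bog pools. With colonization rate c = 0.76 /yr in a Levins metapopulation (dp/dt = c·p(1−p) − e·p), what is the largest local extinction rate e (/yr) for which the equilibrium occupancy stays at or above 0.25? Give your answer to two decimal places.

0.57

1 − e/c ≥ 0.25 ⇒ e ≤ c(1 − 0.25) = 0.76 × 0.7500.
e_max = 0.5700.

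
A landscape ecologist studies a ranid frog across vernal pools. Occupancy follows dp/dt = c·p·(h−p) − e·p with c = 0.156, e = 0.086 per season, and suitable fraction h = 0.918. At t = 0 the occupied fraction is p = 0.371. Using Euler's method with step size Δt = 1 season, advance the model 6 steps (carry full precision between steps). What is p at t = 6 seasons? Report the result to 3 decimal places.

Update rule: p ← p + [c·p·(h−p) − e·p]·Δt with Δt = 1.
t = 1: p = 0.37100 + (-0.00025) = 0.37075
t = 2: p = 0.37075 + (-0.00023) = 0.37052
t = 3: p = 0.37052 + (-0.00022) = 0.37030
t = 4: p = 0.37030 + (-0.00021) = 0.37009
t = 5: p = 0.37009 + (-0.00019) = 0.36990
t = 6: p = 0.36990 + (-0.00018) = 0.36971

0.370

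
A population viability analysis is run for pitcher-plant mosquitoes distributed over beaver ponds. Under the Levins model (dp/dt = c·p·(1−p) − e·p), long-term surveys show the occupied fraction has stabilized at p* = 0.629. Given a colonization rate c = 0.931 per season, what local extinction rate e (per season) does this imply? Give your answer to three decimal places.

0.345

At equilibrium c(1−p*) = e.
e = 0.931 × (1 − 0.629) = 0.931 × 0.3710 = 0.3454.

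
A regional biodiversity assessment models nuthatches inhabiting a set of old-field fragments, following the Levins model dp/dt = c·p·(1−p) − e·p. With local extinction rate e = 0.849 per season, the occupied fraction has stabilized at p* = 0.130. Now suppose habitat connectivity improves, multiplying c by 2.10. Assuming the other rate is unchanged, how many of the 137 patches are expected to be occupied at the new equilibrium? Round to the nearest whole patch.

80

Balance c(1−p*) = e gives c = e/(1 − 0.13000) = 0.849/0.87000 = 0.97586.
New p* = 1 − e/c = 1 − 0.84900/2.04931 = 0.58571.
Expected occupied = 137 × 0.58571 = 80.24 ≈ 80.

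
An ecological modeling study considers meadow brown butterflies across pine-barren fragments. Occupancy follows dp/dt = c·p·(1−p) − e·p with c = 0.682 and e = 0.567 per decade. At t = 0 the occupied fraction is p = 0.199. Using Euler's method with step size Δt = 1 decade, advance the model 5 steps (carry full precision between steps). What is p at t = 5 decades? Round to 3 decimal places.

0.184

Update rule: p ← p + [c·p·(1−p) − e·p]·Δt with Δt = 1.
step 1: Δp = -0.00412, p = 0.19488
step 2: Δp = -0.00349, p = 0.19139
step 3: Δp = -0.00297, p = 0.18842
step 4: Δp = -0.00254, p = 0.18587
step 5: Δp = -0.00219, p = 0.18369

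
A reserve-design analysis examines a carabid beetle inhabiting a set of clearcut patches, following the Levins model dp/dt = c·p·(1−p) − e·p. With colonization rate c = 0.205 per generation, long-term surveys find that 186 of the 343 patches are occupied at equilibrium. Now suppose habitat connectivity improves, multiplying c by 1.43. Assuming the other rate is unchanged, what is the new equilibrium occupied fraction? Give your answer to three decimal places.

0.680

Observed p* = 186/343 = 0.54227.
Balance c(1−p*) = e gives e = 0.205×(1 − 0.54227) = 0.09383.
New p* = 1 − e/c = 1 − 0.09383/0.29315 = 0.67992.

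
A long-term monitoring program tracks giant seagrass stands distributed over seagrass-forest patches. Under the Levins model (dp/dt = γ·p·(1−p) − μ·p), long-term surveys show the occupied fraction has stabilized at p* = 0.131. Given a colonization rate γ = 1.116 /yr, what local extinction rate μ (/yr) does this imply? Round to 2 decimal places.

At equilibrium γ(1−p*) = μ.
μ = 1.116 × (1 − 0.131) = 1.116 × 0.8690 = 0.9698.

0.97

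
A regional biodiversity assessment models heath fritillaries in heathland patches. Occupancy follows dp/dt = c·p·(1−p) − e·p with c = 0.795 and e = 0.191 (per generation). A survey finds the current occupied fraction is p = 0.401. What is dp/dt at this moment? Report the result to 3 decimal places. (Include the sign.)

0.114

Colonization term: c·p·(1−p) = 0.795×0.401×0.5990 = 0.19096.
Extinction term: e·p = 0.07659.
dp/dt = 0.19096 − 0.07659 = 0.11437.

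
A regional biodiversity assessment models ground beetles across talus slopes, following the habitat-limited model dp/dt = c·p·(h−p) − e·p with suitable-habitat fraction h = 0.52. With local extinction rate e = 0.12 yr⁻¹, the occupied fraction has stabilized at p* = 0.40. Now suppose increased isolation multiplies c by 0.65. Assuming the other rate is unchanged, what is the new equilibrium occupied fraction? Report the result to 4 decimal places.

0.3354

Balance c(h−p*) = e gives c = e/(0.52 − 0.40000) = 0.12/0.12000 = 1.00000.
New p* = 0.52 − e/c = 0.52 − 0.12000/0.65000 = 0.33538.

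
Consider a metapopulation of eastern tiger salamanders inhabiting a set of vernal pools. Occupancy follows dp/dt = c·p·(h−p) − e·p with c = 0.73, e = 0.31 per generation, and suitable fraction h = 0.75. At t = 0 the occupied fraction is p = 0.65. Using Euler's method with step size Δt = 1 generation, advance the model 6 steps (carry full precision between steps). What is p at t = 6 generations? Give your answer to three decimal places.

0.353

Update rule: p ← p + [c·p·(h−p) − e·p]·Δt with Δt = 1.
t = 1: p = 0.65000 + (-0.15405) = 0.49595
t = 2: p = 0.49595 + (-0.06177) = 0.43418
t = 3: p = 0.43418 + (-0.03450) = 0.39969
t = 4: p = 0.39969 + (-0.02169) = 0.37799
t = 5: p = 0.37799 + (-0.01453) = 0.36347
t = 6: p = 0.36347 + (-0.01012) = 0.35335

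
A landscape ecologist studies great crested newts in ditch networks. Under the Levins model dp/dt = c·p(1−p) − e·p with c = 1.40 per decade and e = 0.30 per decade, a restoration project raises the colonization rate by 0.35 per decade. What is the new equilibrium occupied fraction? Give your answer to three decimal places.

Before: p* = 1 − 0.30/1.40 = 0.7857.
After the change, c = 1.75, e = 0.3, so p* = 1 − 0.3/1.75 = 0.8286.

0.829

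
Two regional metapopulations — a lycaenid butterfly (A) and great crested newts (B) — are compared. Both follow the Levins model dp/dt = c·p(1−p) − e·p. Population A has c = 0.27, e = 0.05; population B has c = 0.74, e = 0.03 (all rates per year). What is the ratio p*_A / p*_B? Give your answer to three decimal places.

A: p*_A = 1 − 0.05/0.27 = 0.8148.
B: p*_B = 1 − 0.03/0.74 = 0.9595.
p*_A / p*_B = 0.8148/0.9595 = 0.8492.

0.849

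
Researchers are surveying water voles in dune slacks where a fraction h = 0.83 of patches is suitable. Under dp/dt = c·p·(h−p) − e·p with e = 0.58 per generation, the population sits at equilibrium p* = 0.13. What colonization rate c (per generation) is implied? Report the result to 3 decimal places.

At equilibrium c(h−p*) = e, so c = e/(h−p*).
c = 0.58/(0.83 − 0.13) = 0.58/0.7000 = 0.8286.

0.829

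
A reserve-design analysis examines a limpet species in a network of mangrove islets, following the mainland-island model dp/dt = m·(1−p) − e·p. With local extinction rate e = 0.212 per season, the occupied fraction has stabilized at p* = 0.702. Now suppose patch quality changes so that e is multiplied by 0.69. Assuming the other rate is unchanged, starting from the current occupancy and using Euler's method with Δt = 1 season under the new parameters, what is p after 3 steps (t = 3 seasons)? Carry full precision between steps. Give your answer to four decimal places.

0.7703

Balance m(1−p*) = e·p* gives m = e·p*/(1−p*) = 0.212×0.70200/0.29800 = 0.49941.
Starting from p₀ = 0.70200; update p ← p + (dp/dt)·Δt with the new parameters.
step 1: Δp = +0.04614, p = 0.74814
step 2: Δp = +0.01635, p = 0.76448
step 3: Δp = +0.00579, p = 0.77027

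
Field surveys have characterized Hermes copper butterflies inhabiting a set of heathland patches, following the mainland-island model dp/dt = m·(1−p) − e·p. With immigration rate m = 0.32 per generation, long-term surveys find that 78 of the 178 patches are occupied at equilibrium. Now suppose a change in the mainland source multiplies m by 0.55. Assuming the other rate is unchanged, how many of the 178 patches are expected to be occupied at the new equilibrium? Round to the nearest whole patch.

Observed p* = 78/178 = 0.43820.
Balance m(1−p*) = e·p* gives e = m(1−p*)/p* = 0.32×0.56180/0.43820 = 0.41026.
New p* = m/(m+e) = 0.17600/(0.17600+0.41026) = 0.30021.
Expected occupied = 178 × 0.30021 = 53.44 ≈ 53.

53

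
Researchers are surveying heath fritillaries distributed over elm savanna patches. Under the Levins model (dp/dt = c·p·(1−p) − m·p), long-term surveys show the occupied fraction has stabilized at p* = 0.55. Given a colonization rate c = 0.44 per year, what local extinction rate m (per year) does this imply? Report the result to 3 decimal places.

0.198

At equilibrium c(1−p*) = m.
m = 0.44 × (1 − 0.55) = 0.44 × 0.4500 = 0.1980.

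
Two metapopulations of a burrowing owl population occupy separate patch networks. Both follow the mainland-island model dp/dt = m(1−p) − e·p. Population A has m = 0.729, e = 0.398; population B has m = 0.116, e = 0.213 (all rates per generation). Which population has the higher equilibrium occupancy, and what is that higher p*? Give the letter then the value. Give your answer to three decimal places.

A: p*_A = m/(m+e) = 0.729/1.1270 = 0.6469.
B: p*_B = 0.116/0.3290 = 0.3526.
A is higher at 0.6469.

A, 0.647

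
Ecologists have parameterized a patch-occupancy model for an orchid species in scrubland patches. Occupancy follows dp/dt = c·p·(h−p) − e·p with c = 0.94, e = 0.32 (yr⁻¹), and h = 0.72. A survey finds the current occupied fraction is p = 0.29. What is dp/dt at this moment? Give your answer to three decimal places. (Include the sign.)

Colonization term: c·p·(h−p) = 0.94×0.29×0.4300 = 0.11722.
Extinction term: e·p = 0.09280.
dp/dt = 0.11722 − 0.09280 = 0.02442.

0.024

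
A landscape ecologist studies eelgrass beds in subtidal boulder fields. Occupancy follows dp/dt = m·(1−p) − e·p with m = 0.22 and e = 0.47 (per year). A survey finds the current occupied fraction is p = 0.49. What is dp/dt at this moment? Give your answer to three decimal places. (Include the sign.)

-0.118

Colonization term: m·(1−p) = 0.22×0.5100 = 0.11220.
Extinction term: e·p = 0.23030.
dp/dt = 0.11220 − 0.23030 = -0.11810.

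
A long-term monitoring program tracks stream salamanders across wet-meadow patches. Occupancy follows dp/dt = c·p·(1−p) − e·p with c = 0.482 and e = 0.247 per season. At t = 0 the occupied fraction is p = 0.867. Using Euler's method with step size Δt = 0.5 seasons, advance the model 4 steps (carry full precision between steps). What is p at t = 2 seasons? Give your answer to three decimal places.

0.655

Update rule: p ← p + [c·p·(1−p) − e·p]·Δt with Δt = 0.5.
  1  |  dp/dt·Δt = -0.079285  |  p_1 = 0.787715
  2  |  dp/dt·Δt = -0.056983  |  p_2 = 0.730733
  3  |  dp/dt·Δt = -0.042826  |  p_3 = 0.687907
  4  |  dp/dt·Δt = -0.033216  |  p_4 = 0.654691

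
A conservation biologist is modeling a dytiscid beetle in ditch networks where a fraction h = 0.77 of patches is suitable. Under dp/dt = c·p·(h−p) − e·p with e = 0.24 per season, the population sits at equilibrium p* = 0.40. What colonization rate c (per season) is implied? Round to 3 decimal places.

0.649

At equilibrium c(h−p*) = e, so c = e/(h−p*).
c = 0.24/(0.77 − 0.40) = 0.24/0.3700 = 0.6486.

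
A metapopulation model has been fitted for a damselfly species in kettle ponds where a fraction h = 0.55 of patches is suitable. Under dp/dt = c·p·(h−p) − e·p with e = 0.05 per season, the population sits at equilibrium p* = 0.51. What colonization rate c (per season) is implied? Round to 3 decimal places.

At equilibrium c(h−p*) = e, so c = e/(h−p*).
c = 0.05/(0.55 − 0.51) = 0.05/0.0400 = 1.2500.

1.250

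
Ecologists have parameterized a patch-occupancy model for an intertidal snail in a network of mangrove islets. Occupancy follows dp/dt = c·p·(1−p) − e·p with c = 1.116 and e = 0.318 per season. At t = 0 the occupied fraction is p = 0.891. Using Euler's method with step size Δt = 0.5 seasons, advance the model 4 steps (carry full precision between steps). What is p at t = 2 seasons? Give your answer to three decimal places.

0.731

Update rule: p ← p + [c·p·(1−p) − e·p]·Δt with Δt = 0.5.
p: 0.89100 → 0.80352  (Δp = -0.08748)
p: 0.80352 → 0.76386  (Δp = -0.03967)
p: 0.76386 → 0.74306  (Δp = -0.02080)
p: 0.74306 → 0.73145  (Δp = -0.01161)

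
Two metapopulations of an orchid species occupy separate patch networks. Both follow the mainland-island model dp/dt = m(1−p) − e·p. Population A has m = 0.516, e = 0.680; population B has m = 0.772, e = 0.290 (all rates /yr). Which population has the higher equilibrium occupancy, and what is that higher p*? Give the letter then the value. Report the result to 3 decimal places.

B, 0.727

A: p*_A = m/(m+e) = 0.516/1.1960 = 0.4314.
B: p*_B = 0.772/1.0620 = 0.7269.
B is higher at 0.7269.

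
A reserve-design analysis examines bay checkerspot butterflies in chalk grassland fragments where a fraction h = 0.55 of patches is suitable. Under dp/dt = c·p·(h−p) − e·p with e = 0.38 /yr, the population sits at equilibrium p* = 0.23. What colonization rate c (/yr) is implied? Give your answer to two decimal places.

1.19

At equilibrium c(h−p*) = e, so c = e/(h−p*).
c = 0.38/(0.55 − 0.23) = 0.38/0.3200 = 1.1875.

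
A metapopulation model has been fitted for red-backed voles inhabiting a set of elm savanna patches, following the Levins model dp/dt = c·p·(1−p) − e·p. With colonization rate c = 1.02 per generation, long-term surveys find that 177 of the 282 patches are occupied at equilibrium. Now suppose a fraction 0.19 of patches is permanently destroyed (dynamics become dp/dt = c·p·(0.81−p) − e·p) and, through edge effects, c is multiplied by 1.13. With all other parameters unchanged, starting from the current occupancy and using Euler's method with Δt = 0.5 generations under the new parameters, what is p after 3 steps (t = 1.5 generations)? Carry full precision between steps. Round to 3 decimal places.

Observed p* = 177/282 = 0.62766.
Balance c(1−p*) = e gives e = 1.02×(1 − 0.62766) = 0.37979.
Starting from p₀ = 0.62766; update p ← p + (dp/dt)·Δt with the new parameters.
t = 0.5: p = 0.62766 + (-0.05323) = 0.57443
t = 1: p = 0.57443 + (-0.03110) = 0.54333
t = 1.5: p = 0.54333 + (-0.01968) = 0.52366

0.524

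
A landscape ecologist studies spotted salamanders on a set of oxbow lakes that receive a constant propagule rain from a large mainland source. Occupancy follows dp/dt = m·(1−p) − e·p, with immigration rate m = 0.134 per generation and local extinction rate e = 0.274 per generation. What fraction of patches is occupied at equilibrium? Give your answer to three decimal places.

0.328

At equilibrium the propagule rain into empty patches balances local extinction: m(1−p*) = e·p*.
p* = m/(m+e) = 0.134/(0.134+0.274) = 0.134/0.4080 = 0.3284.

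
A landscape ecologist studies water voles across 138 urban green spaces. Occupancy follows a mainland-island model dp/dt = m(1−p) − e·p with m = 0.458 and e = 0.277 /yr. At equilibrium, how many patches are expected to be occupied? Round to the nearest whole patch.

86

p* = m/(m+e) = 0.458/0.7350 = 0.6231.
Expected occupied patches = N × p* = 138 × 0.6231 = 85.99 ≈ 86.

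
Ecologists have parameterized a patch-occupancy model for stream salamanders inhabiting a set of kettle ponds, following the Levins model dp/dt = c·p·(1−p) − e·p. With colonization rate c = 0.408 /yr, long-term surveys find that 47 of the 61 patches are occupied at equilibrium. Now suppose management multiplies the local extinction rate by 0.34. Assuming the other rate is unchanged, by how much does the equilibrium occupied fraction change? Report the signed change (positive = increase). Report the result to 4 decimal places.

0.1515

Observed p* = 47/61 = 0.77049.
Balance c(1−p*) = e gives e = 0.408×(1 − 0.77049) = 0.09364.
New p* = 1 − e/c = 1 − 0.03184/0.40800 = 0.92196.
Δp* = 0.92196 − 0.77049 = +0.15147.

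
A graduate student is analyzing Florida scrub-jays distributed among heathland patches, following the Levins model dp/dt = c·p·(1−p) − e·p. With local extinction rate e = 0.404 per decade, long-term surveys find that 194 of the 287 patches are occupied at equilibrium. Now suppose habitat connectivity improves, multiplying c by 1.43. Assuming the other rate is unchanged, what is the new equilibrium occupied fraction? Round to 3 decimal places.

Observed p* = 194/287 = 0.67596.
Balance c(1−p*) = e gives c = e/(1 − 0.67596) = 0.404/0.32404 = 1.24676.
New p* = 1 − e/c = 1 − 0.40400/1.78287 = 0.77340.

0.773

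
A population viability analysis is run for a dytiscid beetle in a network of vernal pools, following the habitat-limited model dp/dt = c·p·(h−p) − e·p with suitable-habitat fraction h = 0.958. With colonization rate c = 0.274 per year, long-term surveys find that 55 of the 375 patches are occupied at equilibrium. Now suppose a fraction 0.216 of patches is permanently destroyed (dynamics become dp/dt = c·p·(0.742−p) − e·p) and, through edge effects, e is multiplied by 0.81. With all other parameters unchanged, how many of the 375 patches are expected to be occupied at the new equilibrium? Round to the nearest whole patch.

Observed p* = 55/375 = 0.14667.
Balance c(h−p*) = e gives e = 0.274×(0.958 − 0.14667) = 0.22230.
New p* = 0.742 − e/c = 0.742 − 0.18006/0.27400 = 0.08485.
Expected occupied = 375 × 0.08485 = 31.82 ≈ 32.

32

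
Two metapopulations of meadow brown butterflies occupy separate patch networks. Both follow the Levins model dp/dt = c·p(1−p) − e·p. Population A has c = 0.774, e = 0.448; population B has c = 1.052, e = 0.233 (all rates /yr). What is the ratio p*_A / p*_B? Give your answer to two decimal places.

A: p*_A = 1 − 0.448/0.774 = 0.4212.
B: p*_B = 1 − 0.233/1.052 = 0.7785.
p*_A / p*_B = 0.4212/0.7785 = 0.5410.

0.54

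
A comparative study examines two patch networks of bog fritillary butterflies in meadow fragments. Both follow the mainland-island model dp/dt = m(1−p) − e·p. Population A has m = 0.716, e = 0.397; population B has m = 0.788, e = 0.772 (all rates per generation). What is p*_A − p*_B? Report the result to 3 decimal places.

0.138

A: p*_A = m/(m+e) = 0.716/1.1130 = 0.6433.
B: p*_B = 0.788/1.5600 = 0.5051.
p*_A − p*_B = 0.6433 − 0.5051 = 0.1382.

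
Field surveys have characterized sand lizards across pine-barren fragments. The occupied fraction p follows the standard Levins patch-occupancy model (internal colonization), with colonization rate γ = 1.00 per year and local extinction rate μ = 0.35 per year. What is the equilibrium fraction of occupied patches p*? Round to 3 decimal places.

0.650

At equilibrium, colonization balances extinction: γ·p*·(1−p*) = μ·p*.
So p* = 1 − μ/γ = 1 − 0.35/1.00 = 1 − 0.3500 = 0.6500.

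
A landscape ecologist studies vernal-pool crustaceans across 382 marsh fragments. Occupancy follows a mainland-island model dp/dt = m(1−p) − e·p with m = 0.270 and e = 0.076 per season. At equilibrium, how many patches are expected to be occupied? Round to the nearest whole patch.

298

p* = m/(m+e) = 0.270/0.3460 = 0.7803.
Expected occupied patches = N × p* = 382 × 0.7803 = 298.09 ≈ 298.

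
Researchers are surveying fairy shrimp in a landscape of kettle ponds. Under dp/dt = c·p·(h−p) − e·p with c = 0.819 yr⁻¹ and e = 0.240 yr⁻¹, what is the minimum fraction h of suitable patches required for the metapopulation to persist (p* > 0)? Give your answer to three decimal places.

0.293

p* = h − e/c is positive only when h > e/c.
h_min = e/c = 0.240/0.819 = 0.2930.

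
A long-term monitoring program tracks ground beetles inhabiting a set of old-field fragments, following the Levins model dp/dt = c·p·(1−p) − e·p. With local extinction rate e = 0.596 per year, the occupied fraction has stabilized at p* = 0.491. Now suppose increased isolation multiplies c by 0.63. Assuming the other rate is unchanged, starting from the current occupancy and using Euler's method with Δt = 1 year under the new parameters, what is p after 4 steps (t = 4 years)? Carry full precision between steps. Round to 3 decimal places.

0.273

Balance c(1−p*) = e gives c = e/(1 − 0.49100) = 0.596/0.50900 = 1.17092.
Starting from p₀ = 0.49100; update p ← p + (dp/dt)·Δt with the new parameters.
p: 0.49100 → 0.38272  (Δp = -0.10828)
p: 0.38272 → 0.32890  (Δp = -0.05383)
p: 0.32890 → 0.29570  (Δp = -0.03320)
p: 0.29570 → 0.27309  (Δp = -0.02261)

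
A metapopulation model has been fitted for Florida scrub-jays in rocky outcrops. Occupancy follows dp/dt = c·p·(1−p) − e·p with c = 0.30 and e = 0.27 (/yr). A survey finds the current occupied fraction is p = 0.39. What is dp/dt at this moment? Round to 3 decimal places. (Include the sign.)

-0.034

Colonization term: c·p·(1−p) = 0.30×0.39×0.6100 = 0.07137.
Extinction term: e·p = 0.10530.
dp/dt = 0.07137 − 0.10530 = -0.03393.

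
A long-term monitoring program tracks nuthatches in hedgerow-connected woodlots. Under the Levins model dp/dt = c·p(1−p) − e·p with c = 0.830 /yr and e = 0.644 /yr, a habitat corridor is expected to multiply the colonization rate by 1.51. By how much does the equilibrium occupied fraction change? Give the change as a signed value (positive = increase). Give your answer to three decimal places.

Before: p* = 1 − 0.644/0.830 = 0.2241.
After the change, c = 1.2533, e = 0.644, so p* = 1 − 0.644/1.2533 = 0.4862.
Δp* = 0.4862 − 0.2241 = +0.2621.

0.262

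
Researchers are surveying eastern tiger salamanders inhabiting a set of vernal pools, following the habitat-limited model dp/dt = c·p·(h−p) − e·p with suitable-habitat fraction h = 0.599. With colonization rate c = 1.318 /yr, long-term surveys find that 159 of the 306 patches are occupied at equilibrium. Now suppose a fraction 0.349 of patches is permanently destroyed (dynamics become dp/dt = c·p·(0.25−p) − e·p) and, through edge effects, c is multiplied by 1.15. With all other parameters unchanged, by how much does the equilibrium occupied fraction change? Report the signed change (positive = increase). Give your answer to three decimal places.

-0.339

Observed p* = 159/306 = 0.51961.
Balance c(h−p*) = e gives e = 1.318×(0.599 − 0.51961) = 0.10464.
New p* = 0.25 − e/c = 0.25 − 0.10464/1.51570 = 0.18096.
Δp* = 0.18096 − 0.51961 = -0.33865.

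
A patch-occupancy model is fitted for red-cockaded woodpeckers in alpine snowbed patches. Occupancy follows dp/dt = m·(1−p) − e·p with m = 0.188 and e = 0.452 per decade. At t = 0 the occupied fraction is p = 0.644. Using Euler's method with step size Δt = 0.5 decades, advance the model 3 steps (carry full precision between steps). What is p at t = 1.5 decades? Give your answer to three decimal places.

Update rule: p ← p + [m·(1−p) − e·p]·Δt with Δt = 0.5.
step 1: Δp = -0.11208, p = 0.53192
step 2: Δp = -0.07621, p = 0.45571
step 3: Δp = -0.05183, p = 0.40388

0.404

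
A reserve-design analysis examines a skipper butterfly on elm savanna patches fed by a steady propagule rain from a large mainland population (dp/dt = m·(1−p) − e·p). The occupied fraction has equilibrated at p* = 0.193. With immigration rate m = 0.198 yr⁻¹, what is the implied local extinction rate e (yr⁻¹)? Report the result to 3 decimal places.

0.828

At equilibrium m(1−p*) = e·p*, so e = m(1−p*)/p*.
e = 0.198 × 0.8070 / 0.193 = 0.8279.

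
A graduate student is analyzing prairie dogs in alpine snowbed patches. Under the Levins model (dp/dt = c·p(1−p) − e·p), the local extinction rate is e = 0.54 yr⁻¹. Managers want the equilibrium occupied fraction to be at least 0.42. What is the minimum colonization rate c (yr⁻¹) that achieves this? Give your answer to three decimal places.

p* = 1 − e/c ≥ 0.42 requires e/c ≤ 0.5800, i.e. c ≥ e/0.5800.
c_min = 0.54/0.5800 = 0.9310.

0.931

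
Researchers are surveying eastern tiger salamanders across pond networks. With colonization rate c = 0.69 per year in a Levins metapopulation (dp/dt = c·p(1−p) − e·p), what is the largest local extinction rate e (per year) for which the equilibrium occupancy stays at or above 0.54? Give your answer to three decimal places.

0.317

1 − e/c ≥ 0.54 ⇒ e ≤ c(1 − 0.54) = 0.69 × 0.4600.
e_max = 0.3174.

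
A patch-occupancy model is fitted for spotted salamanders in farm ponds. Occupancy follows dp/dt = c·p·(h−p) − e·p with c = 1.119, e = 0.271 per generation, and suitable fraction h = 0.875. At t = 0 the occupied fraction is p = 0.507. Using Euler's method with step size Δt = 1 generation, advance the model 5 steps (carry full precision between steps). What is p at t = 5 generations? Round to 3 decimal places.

Update rule: p ← p + [c·p·(h−p) − e·p]·Δt with Δt = 1.
  1  |  dp/dt·Δt = +0.071382  |  p_1 = 0.578382
  2  |  dp/dt·Δt = +0.035233  |  p_2 = 0.613614
  3  |  dp/dt·Δt = +0.013187  |  p_3 = 0.626801
  4  |  dp/dt·Δt = +0.004221  |  p_4 = 0.631022
  5  |  dp/dt·Δt = +0.001269  |  p_5 = 0.632291

0.632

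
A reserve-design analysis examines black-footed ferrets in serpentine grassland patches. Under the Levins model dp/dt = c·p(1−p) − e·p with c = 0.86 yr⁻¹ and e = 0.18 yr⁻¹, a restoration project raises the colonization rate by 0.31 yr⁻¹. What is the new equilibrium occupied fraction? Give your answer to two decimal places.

0.85

Before: p* = 1 − 0.18/0.86 = 0.7907.
After the change, c = 1.17, e = 0.18, so p* = 1 − 0.18/1.17 = 0.8462.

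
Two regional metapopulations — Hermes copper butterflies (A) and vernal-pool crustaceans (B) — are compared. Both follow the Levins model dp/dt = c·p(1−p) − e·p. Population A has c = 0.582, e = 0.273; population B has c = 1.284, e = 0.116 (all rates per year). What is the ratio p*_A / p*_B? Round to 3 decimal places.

0.584

A: p*_A = 1 − 0.273/0.582 = 0.5309.
B: p*_B = 1 − 0.116/1.284 = 0.9097.
p*_A / p*_B = 0.5309/0.9097 = 0.5837.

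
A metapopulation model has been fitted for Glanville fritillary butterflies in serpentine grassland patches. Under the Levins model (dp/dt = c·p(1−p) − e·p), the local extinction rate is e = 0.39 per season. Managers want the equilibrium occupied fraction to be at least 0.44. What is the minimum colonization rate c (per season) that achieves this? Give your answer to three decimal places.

0.696

p* = 1 − e/c ≥ 0.44 requires e/c ≤ 0.5600, i.e. c ≥ e/0.5600.
c_min = 0.39/0.5600 = 0.6964.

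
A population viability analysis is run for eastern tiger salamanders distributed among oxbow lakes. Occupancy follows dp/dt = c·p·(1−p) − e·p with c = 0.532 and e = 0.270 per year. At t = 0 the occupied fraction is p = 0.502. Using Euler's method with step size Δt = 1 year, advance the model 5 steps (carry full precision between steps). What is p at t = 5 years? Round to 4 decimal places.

Update rule: p ← p + [c·p·(1−p) − e·p]·Δt with Δt = 1.
step 1: Δp = -0.00254, p = 0.49946
step 2: Δp = -0.00185, p = 0.49760
step 3: Δp = -0.00136, p = 0.49625
step 4: Δp = -0.00099, p = 0.49525
step 5: Δp = -0.00073, p = 0.49452

0.4945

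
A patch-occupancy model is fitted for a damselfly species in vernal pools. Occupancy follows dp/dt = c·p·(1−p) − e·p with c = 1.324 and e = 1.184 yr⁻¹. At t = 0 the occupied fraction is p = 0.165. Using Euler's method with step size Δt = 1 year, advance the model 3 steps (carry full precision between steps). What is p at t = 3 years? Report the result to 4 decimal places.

Update rule: p ← p + [c·p·(1−p) − e·p]·Δt with Δt = 1.
  1  |  dp/dt·Δt = -0.012946  |  p_1 = 0.152054
  2  |  dp/dt·Δt = -0.009324  |  p_2 = 0.142730
  3  |  dp/dt·Δt = -0.006990  |  p_3 = 0.135740

0.1357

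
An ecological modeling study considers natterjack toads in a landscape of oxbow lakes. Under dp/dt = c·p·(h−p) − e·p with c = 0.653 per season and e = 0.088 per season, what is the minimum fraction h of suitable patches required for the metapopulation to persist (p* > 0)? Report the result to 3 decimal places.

p* = h − e/c is positive only when h > e/c.
h_min = e/c = 0.088/0.653 = 0.1348.

0.135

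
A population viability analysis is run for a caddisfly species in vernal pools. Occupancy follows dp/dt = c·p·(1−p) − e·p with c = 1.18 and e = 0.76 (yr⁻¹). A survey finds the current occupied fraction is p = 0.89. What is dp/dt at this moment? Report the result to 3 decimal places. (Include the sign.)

-0.561

Colonization term: c·p·(1−p) = 1.18×0.89×0.1100 = 0.11552.
Extinction term: e·p = 0.67640.
dp/dt = 0.11552 − 0.67640 = -0.56088.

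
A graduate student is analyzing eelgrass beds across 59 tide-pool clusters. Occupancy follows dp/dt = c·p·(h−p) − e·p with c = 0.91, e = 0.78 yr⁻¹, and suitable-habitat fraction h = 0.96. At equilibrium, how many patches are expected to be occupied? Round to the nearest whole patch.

6

p* = h − e/c = 0.96 − 0.8571 = 0.1029.
Expected occupied patches = N × p* = 59 × 0.1029 = 6.07 ≈ 6.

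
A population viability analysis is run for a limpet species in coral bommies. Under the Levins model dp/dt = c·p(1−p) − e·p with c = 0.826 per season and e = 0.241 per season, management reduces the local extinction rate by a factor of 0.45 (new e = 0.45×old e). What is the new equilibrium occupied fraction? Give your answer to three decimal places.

Before: p* = 1 − 0.241/0.826 = 0.7082.
After the change, c = 0.826, e = 0.10845, so p* = 1 − 0.10845/0.826 = 0.8687.

0.869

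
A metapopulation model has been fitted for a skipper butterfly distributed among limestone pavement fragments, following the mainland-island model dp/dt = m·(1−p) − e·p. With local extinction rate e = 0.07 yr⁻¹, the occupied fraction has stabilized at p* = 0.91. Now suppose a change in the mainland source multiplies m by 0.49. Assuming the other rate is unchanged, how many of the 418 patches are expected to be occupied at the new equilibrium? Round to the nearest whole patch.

348

Balance m(1−p*) = e·p* gives m = e·p*/(1−p*) = 0.07×0.91000/0.09000 = 0.70778.
New p* = m/(m+e) = 0.34681/(0.34681+0.07000) = 0.83206.
Expected occupied = 418 × 0.83206 = 347.80 ≈ 348.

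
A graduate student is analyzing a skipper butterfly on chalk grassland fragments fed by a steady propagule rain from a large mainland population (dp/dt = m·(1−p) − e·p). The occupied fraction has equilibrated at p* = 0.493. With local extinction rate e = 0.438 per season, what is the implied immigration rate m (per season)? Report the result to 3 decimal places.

At equilibrium m(1−p*) = e·p*, so m = e·p*/(1−p*).
m = 0.438 × 0.493 / 0.5070 = 0.2159/0.5070 = 0.4259.

0.426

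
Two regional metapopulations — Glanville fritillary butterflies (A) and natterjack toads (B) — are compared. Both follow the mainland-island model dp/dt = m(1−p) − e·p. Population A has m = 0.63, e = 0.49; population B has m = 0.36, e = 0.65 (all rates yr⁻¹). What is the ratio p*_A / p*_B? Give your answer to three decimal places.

1.578

A: p*_A = m/(m+e) = 0.63/1.1200 = 0.5625.
B: p*_B = 0.36/1.0100 = 0.3564.
p*_A / p*_B = 0.5625/0.3564 = 1.5781.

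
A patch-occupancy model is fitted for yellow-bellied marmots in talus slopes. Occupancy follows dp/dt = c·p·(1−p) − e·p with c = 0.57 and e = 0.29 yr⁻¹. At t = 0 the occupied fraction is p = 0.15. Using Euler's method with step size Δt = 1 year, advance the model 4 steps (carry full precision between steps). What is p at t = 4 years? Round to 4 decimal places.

Update rule: p ← p + [c·p·(1−p) − e·p]·Δt with Δt = 1.
step 1: Δp = +0.02917, p = 0.17917
step 2: Δp = +0.03187, p = 0.21104
step 3: Δp = +0.03370, p = 0.24475
step 4: Δp = +0.03439, p = 0.27914

0.2791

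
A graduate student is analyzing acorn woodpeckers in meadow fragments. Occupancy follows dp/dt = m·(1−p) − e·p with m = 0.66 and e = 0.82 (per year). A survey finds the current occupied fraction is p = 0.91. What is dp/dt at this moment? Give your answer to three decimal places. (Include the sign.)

Colonization term: m·(1−p) = 0.66×0.0900 = 0.05940.
Extinction term: e·p = 0.74620.
dp/dt = 0.05940 − 0.74620 = -0.68680.

-0.687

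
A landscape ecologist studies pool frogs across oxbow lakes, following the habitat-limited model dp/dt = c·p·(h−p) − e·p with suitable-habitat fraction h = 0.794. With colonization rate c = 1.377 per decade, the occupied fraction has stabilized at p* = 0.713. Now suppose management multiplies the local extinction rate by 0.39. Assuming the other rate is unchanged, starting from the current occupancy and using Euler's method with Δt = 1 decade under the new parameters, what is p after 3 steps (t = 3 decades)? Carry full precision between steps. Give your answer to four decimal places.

Balance c(h−p*) = e gives e = 1.377×(0.794 − 0.71300) = 0.11154.
Starting from p₀ = 0.71300; update p ← p + (dp/dt)·Δt with the new parameters.
p: 0.71300 → 0.76151  (Δp = +0.04851)
p: 0.76151 → 0.76245  (Δp = +0.00094)
p: 0.76245 → 0.76241  (Δp = -0.00005)

0.7624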